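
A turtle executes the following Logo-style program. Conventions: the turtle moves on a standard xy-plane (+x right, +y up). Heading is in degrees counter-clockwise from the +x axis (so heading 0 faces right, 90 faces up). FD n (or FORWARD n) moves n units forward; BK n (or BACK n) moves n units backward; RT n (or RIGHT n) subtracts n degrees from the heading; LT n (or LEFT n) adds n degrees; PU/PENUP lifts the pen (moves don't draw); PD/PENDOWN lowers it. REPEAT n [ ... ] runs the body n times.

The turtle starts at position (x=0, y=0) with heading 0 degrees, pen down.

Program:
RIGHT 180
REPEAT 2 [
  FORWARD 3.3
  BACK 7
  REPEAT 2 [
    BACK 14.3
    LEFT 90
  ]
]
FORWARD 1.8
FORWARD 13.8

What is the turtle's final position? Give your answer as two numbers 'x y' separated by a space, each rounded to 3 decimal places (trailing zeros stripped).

Answer: -15.6 0

Derivation:
Executing turtle program step by step:
Start: pos=(0,0), heading=0, pen down
RT 180: heading 0 -> 180
REPEAT 2 [
  -- iteration 1/2 --
  FD 3.3: (0,0) -> (-3.3,0) [heading=180, draw]
  BK 7: (-3.3,0) -> (3.7,0) [heading=180, draw]
  REPEAT 2 [
    -- iteration 1/2 --
    BK 14.3: (3.7,0) -> (18,0) [heading=180, draw]
    LT 90: heading 180 -> 270
    -- iteration 2/2 --
    BK 14.3: (18,0) -> (18,14.3) [heading=270, draw]
    LT 90: heading 270 -> 0
  ]
  -- iteration 2/2 --
  FD 3.3: (18,14.3) -> (21.3,14.3) [heading=0, draw]
  BK 7: (21.3,14.3) -> (14.3,14.3) [heading=0, draw]
  REPEAT 2 [
    -- iteration 1/2 --
    BK 14.3: (14.3,14.3) -> (0,14.3) [heading=0, draw]
    LT 90: heading 0 -> 90
    -- iteration 2/2 --
    BK 14.3: (0,14.3) -> (0,0) [heading=90, draw]
    LT 90: heading 90 -> 180
  ]
]
FD 1.8: (0,0) -> (-1.8,0) [heading=180, draw]
FD 13.8: (-1.8,0) -> (-15.6,0) [heading=180, draw]
Final: pos=(-15.6,0), heading=180, 10 segment(s) drawn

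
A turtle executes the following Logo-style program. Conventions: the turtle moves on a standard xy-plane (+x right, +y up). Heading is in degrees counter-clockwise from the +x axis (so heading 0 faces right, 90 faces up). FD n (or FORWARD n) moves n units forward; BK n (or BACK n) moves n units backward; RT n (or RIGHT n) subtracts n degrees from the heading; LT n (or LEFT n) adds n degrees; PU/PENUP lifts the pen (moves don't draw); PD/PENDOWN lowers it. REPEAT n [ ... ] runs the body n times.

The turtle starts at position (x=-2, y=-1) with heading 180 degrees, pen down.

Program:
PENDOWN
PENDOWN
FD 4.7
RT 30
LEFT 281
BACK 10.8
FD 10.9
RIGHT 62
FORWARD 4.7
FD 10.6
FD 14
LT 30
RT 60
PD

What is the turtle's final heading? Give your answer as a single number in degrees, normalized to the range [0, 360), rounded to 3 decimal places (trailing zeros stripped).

Answer: 339

Derivation:
Executing turtle program step by step:
Start: pos=(-2,-1), heading=180, pen down
PD: pen down
PD: pen down
FD 4.7: (-2,-1) -> (-6.7,-1) [heading=180, draw]
RT 30: heading 180 -> 150
LT 281: heading 150 -> 71
BK 10.8: (-6.7,-1) -> (-10.216,-11.212) [heading=71, draw]
FD 10.9: (-10.216,-11.212) -> (-6.667,-0.905) [heading=71, draw]
RT 62: heading 71 -> 9
FD 4.7: (-6.667,-0.905) -> (-2.025,-0.17) [heading=9, draw]
FD 10.6: (-2.025,-0.17) -> (8.444,1.488) [heading=9, draw]
FD 14: (8.444,1.488) -> (22.272,3.678) [heading=9, draw]
LT 30: heading 9 -> 39
RT 60: heading 39 -> 339
PD: pen down
Final: pos=(22.272,3.678), heading=339, 6 segment(s) drawn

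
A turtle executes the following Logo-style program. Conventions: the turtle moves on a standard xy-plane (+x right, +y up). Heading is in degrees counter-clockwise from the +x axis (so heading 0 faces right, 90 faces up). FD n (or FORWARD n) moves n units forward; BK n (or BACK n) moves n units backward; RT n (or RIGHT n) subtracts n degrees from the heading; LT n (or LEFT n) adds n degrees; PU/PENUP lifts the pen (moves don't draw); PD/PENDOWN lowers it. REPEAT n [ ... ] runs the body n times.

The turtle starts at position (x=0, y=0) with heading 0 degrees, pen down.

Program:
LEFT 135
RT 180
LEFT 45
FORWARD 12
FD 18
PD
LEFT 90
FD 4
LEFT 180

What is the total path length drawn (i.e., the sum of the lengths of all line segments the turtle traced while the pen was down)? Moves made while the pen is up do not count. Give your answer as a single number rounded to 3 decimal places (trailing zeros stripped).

Answer: 34

Derivation:
Executing turtle program step by step:
Start: pos=(0,0), heading=0, pen down
LT 135: heading 0 -> 135
RT 180: heading 135 -> 315
LT 45: heading 315 -> 0
FD 12: (0,0) -> (12,0) [heading=0, draw]
FD 18: (12,0) -> (30,0) [heading=0, draw]
PD: pen down
LT 90: heading 0 -> 90
FD 4: (30,0) -> (30,4) [heading=90, draw]
LT 180: heading 90 -> 270
Final: pos=(30,4), heading=270, 3 segment(s) drawn

Segment lengths:
  seg 1: (0,0) -> (12,0), length = 12
  seg 2: (12,0) -> (30,0), length = 18
  seg 3: (30,0) -> (30,4), length = 4
Total = 34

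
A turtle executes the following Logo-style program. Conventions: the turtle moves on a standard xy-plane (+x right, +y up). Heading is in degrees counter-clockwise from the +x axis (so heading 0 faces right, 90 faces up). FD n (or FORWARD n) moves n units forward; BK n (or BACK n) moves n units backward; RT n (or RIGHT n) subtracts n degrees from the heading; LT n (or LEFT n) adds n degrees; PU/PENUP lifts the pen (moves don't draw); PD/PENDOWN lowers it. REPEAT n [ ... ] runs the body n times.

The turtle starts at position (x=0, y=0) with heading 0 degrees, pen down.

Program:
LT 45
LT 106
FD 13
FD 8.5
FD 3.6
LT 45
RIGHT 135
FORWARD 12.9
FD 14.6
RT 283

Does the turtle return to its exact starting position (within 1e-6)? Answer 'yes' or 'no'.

Executing turtle program step by step:
Start: pos=(0,0), heading=0, pen down
LT 45: heading 0 -> 45
LT 106: heading 45 -> 151
FD 13: (0,0) -> (-11.37,6.303) [heading=151, draw]
FD 8.5: (-11.37,6.303) -> (-18.804,10.423) [heading=151, draw]
FD 3.6: (-18.804,10.423) -> (-21.953,12.169) [heading=151, draw]
LT 45: heading 151 -> 196
RT 135: heading 196 -> 61
FD 12.9: (-21.953,12.169) -> (-15.699,23.451) [heading=61, draw]
FD 14.6: (-15.699,23.451) -> (-8.621,36.221) [heading=61, draw]
RT 283: heading 61 -> 138
Final: pos=(-8.621,36.221), heading=138, 5 segment(s) drawn

Start position: (0, 0)
Final position: (-8.621, 36.221)
Distance = 37.233; >= 1e-6 -> NOT closed

Answer: no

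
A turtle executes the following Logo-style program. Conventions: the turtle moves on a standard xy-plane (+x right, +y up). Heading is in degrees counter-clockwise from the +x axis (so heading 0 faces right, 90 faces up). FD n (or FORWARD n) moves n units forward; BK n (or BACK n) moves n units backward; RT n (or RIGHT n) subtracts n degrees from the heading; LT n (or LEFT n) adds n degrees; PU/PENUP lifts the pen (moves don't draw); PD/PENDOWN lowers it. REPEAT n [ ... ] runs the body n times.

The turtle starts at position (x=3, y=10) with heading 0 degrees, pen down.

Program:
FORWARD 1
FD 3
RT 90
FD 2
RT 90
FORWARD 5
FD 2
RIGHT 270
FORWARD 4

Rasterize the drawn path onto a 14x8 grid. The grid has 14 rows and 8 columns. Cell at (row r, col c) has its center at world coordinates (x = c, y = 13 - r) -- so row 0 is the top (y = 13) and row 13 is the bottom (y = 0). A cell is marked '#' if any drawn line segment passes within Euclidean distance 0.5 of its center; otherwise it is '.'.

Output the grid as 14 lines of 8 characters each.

Answer: ........
........
........
...#####
.......#
########
#.......
#.......
#.......
#.......
........
........
........
........

Derivation:
Segment 0: (3,10) -> (4,10)
Segment 1: (4,10) -> (7,10)
Segment 2: (7,10) -> (7,8)
Segment 3: (7,8) -> (2,8)
Segment 4: (2,8) -> (0,8)
Segment 5: (0,8) -> (0,4)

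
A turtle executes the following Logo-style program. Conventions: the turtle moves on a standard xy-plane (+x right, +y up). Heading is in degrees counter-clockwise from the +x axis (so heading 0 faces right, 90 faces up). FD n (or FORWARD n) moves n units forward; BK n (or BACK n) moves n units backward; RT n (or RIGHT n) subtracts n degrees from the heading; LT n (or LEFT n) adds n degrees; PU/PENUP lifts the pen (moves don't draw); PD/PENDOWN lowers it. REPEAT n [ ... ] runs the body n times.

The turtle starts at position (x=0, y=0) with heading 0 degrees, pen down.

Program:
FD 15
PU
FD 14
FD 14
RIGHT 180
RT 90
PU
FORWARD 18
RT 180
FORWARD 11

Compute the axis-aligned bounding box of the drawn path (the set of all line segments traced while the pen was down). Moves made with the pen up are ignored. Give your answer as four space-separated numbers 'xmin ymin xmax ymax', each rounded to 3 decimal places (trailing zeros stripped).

Answer: 0 0 15 0

Derivation:
Executing turtle program step by step:
Start: pos=(0,0), heading=0, pen down
FD 15: (0,0) -> (15,0) [heading=0, draw]
PU: pen up
FD 14: (15,0) -> (29,0) [heading=0, move]
FD 14: (29,0) -> (43,0) [heading=0, move]
RT 180: heading 0 -> 180
RT 90: heading 180 -> 90
PU: pen up
FD 18: (43,0) -> (43,18) [heading=90, move]
RT 180: heading 90 -> 270
FD 11: (43,18) -> (43,7) [heading=270, move]
Final: pos=(43,7), heading=270, 1 segment(s) drawn

Segment endpoints: x in {0, 15}, y in {0}
xmin=0, ymin=0, xmax=15, ymax=0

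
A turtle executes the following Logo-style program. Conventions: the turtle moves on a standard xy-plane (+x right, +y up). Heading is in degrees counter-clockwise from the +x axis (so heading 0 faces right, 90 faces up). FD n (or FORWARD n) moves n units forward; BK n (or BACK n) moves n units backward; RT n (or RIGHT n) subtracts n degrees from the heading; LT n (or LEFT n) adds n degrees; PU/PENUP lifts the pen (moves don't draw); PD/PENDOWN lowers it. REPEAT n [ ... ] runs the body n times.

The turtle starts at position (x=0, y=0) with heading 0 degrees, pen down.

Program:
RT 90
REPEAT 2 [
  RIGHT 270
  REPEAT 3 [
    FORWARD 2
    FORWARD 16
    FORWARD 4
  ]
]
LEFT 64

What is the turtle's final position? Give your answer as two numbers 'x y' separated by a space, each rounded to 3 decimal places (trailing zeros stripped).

Executing turtle program step by step:
Start: pos=(0,0), heading=0, pen down
RT 90: heading 0 -> 270
REPEAT 2 [
  -- iteration 1/2 --
  RT 270: heading 270 -> 0
  REPEAT 3 [
    -- iteration 1/3 --
    FD 2: (0,0) -> (2,0) [heading=0, draw]
    FD 16: (2,0) -> (18,0) [heading=0, draw]
    FD 4: (18,0) -> (22,0) [heading=0, draw]
    -- iteration 2/3 --
    FD 2: (22,0) -> (24,0) [heading=0, draw]
    FD 16: (24,0) -> (40,0) [heading=0, draw]
    FD 4: (40,0) -> (44,0) [heading=0, draw]
    -- iteration 3/3 --
    FD 2: (44,0) -> (46,0) [heading=0, draw]
    FD 16: (46,0) -> (62,0) [heading=0, draw]
    FD 4: (62,0) -> (66,0) [heading=0, draw]
  ]
  -- iteration 2/2 --
  RT 270: heading 0 -> 90
  REPEAT 3 [
    -- iteration 1/3 --
    FD 2: (66,0) -> (66,2) [heading=90, draw]
    FD 16: (66,2) -> (66,18) [heading=90, draw]
    FD 4: (66,18) -> (66,22) [heading=90, draw]
    -- iteration 2/3 --
    FD 2: (66,22) -> (66,24) [heading=90, draw]
    FD 16: (66,24) -> (66,40) [heading=90, draw]
    FD 4: (66,40) -> (66,44) [heading=90, draw]
    -- iteration 3/3 --
    FD 2: (66,44) -> (66,46) [heading=90, draw]
    FD 16: (66,46) -> (66,62) [heading=90, draw]
    FD 4: (66,62) -> (66,66) [heading=90, draw]
  ]
]
LT 64: heading 90 -> 154
Final: pos=(66,66), heading=154, 18 segment(s) drawn

Answer: 66 66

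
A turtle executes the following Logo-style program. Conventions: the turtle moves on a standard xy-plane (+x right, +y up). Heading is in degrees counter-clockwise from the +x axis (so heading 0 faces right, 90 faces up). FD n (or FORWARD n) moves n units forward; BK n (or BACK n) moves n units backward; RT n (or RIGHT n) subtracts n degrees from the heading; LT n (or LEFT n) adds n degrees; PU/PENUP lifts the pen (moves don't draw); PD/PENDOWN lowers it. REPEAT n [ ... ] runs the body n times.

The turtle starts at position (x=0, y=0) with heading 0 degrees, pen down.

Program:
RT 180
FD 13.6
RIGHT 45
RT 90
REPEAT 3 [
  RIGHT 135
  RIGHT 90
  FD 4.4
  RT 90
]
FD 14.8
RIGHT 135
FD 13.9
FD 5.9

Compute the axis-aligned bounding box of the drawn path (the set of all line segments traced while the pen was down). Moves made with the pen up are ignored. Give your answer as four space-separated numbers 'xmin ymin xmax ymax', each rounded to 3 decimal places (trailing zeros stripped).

Answer: -35.911 -7.511 0 6.489

Derivation:
Executing turtle program step by step:
Start: pos=(0,0), heading=0, pen down
RT 180: heading 0 -> 180
FD 13.6: (0,0) -> (-13.6,0) [heading=180, draw]
RT 45: heading 180 -> 135
RT 90: heading 135 -> 45
REPEAT 3 [
  -- iteration 1/3 --
  RT 135: heading 45 -> 270
  RT 90: heading 270 -> 180
  FD 4.4: (-13.6,0) -> (-18,0) [heading=180, draw]
  RT 90: heading 180 -> 90
  -- iteration 2/3 --
  RT 135: heading 90 -> 315
  RT 90: heading 315 -> 225
  FD 4.4: (-18,0) -> (-21.111,-3.111) [heading=225, draw]
  RT 90: heading 225 -> 135
  -- iteration 3/3 --
  RT 135: heading 135 -> 0
  RT 90: heading 0 -> 270
  FD 4.4: (-21.111,-3.111) -> (-21.111,-7.511) [heading=270, draw]
  RT 90: heading 270 -> 180
]
FD 14.8: (-21.111,-7.511) -> (-35.911,-7.511) [heading=180, draw]
RT 135: heading 180 -> 45
FD 13.9: (-35.911,-7.511) -> (-26.082,2.318) [heading=45, draw]
FD 5.9: (-26.082,2.318) -> (-21.911,6.489) [heading=45, draw]
Final: pos=(-21.911,6.489), heading=45, 7 segment(s) drawn

Segment endpoints: x in {-35.911, -26.082, -21.911, -21.111, -21.111, -18, -13.6, 0}, y in {-7.511, -7.511, -3.111, 0, 0, 0, 2.318, 6.489}
xmin=-35.911, ymin=-7.511, xmax=0, ymax=6.489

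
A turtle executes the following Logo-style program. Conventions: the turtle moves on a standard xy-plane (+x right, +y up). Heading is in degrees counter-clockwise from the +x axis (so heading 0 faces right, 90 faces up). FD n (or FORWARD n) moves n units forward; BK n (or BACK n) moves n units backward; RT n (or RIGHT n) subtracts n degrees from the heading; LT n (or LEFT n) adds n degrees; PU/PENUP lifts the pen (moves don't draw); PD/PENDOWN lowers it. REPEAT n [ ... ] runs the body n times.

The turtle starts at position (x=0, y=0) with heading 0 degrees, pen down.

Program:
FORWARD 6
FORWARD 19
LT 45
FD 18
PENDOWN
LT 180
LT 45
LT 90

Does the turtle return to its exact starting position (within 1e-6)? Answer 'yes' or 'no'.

Answer: no

Derivation:
Executing turtle program step by step:
Start: pos=(0,0), heading=0, pen down
FD 6: (0,0) -> (6,0) [heading=0, draw]
FD 19: (6,0) -> (25,0) [heading=0, draw]
LT 45: heading 0 -> 45
FD 18: (25,0) -> (37.728,12.728) [heading=45, draw]
PD: pen down
LT 180: heading 45 -> 225
LT 45: heading 225 -> 270
LT 90: heading 270 -> 0
Final: pos=(37.728,12.728), heading=0, 3 segment(s) drawn

Start position: (0, 0)
Final position: (37.728, 12.728)
Distance = 39.817; >= 1e-6 -> NOT closed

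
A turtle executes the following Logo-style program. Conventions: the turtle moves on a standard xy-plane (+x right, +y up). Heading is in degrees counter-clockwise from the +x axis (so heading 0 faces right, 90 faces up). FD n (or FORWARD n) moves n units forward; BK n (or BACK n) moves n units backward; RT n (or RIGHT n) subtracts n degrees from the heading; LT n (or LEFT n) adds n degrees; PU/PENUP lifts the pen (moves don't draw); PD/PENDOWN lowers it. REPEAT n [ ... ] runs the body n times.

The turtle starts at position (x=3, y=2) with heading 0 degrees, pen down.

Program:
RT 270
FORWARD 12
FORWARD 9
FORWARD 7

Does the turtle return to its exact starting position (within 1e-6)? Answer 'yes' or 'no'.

Answer: no

Derivation:
Executing turtle program step by step:
Start: pos=(3,2), heading=0, pen down
RT 270: heading 0 -> 90
FD 12: (3,2) -> (3,14) [heading=90, draw]
FD 9: (3,14) -> (3,23) [heading=90, draw]
FD 7: (3,23) -> (3,30) [heading=90, draw]
Final: pos=(3,30), heading=90, 3 segment(s) drawn

Start position: (3, 2)
Final position: (3, 30)
Distance = 28; >= 1e-6 -> NOT closed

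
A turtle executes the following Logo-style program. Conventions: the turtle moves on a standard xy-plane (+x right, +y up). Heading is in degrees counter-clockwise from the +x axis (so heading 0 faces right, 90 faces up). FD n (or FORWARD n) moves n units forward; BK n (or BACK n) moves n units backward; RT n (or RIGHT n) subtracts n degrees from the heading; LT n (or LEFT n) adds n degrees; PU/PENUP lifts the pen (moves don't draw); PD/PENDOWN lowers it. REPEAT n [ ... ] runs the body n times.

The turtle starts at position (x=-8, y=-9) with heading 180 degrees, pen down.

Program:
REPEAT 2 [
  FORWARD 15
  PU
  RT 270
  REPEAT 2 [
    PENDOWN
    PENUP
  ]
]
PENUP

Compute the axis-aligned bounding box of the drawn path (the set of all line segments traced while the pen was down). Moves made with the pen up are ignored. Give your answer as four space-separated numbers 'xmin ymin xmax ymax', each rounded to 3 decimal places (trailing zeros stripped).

Executing turtle program step by step:
Start: pos=(-8,-9), heading=180, pen down
REPEAT 2 [
  -- iteration 1/2 --
  FD 15: (-8,-9) -> (-23,-9) [heading=180, draw]
  PU: pen up
  RT 270: heading 180 -> 270
  REPEAT 2 [
    -- iteration 1/2 --
    PD: pen down
    PU: pen up
    -- iteration 2/2 --
    PD: pen down
    PU: pen up
  ]
  -- iteration 2/2 --
  FD 15: (-23,-9) -> (-23,-24) [heading=270, move]
  PU: pen up
  RT 270: heading 270 -> 0
  REPEAT 2 [
    -- iteration 1/2 --
    PD: pen down
    PU: pen up
    -- iteration 2/2 --
    PD: pen down
    PU: pen up
  ]
]
PU: pen up
Final: pos=(-23,-24), heading=0, 1 segment(s) drawn

Segment endpoints: x in {-23, -8}, y in {-9, -9}
xmin=-23, ymin=-9, xmax=-8, ymax=-9

Answer: -23 -9 -8 -9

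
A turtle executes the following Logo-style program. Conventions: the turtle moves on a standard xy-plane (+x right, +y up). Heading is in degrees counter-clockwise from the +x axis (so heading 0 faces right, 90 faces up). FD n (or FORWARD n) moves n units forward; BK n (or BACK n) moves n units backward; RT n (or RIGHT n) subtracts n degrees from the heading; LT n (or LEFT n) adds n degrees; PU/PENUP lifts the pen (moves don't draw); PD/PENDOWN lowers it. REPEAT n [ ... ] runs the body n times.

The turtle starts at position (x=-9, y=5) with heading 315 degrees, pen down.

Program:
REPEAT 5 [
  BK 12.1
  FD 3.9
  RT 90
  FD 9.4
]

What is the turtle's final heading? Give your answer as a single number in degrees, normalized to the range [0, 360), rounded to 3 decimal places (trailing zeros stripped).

Executing turtle program step by step:
Start: pos=(-9,5), heading=315, pen down
REPEAT 5 [
  -- iteration 1/5 --
  BK 12.1: (-9,5) -> (-17.556,13.556) [heading=315, draw]
  FD 3.9: (-17.556,13.556) -> (-14.798,10.798) [heading=315, draw]
  RT 90: heading 315 -> 225
  FD 9.4: (-14.798,10.798) -> (-21.445,4.151) [heading=225, draw]
  -- iteration 2/5 --
  BK 12.1: (-21.445,4.151) -> (-12.889,12.707) [heading=225, draw]
  FD 3.9: (-12.889,12.707) -> (-15.647,9.95) [heading=225, draw]
  RT 90: heading 225 -> 135
  FD 9.4: (-15.647,9.95) -> (-22.294,16.597) [heading=135, draw]
  -- iteration 3/5 --
  BK 12.1: (-22.294,16.597) -> (-13.738,8.041) [heading=135, draw]
  FD 3.9: (-13.738,8.041) -> (-16.495,10.798) [heading=135, draw]
  RT 90: heading 135 -> 45
  FD 9.4: (-16.495,10.798) -> (-9.849,17.445) [heading=45, draw]
  -- iteration 4/5 --
  BK 12.1: (-9.849,17.445) -> (-18.405,8.889) [heading=45, draw]
  FD 3.9: (-18.405,8.889) -> (-15.647,11.647) [heading=45, draw]
  RT 90: heading 45 -> 315
  FD 9.4: (-15.647,11.647) -> (-9,5) [heading=315, draw]
  -- iteration 5/5 --
  BK 12.1: (-9,5) -> (-17.556,13.556) [heading=315, draw]
  FD 3.9: (-17.556,13.556) -> (-14.798,10.798) [heading=315, draw]
  RT 90: heading 315 -> 225
  FD 9.4: (-14.798,10.798) -> (-21.445,4.151) [heading=225, draw]
]
Final: pos=(-21.445,4.151), heading=225, 15 segment(s) drawn

Answer: 225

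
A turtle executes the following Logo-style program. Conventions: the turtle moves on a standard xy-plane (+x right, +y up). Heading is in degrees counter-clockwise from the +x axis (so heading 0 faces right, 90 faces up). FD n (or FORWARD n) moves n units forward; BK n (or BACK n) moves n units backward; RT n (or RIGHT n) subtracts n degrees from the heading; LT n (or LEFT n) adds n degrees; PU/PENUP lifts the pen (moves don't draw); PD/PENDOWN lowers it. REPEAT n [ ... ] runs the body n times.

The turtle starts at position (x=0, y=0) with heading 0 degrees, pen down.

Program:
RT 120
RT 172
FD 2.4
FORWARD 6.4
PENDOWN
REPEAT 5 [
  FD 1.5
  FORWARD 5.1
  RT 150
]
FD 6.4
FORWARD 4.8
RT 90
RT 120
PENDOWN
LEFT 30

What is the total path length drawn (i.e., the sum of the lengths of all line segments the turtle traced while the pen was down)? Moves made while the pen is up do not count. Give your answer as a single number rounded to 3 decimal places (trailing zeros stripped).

Executing turtle program step by step:
Start: pos=(0,0), heading=0, pen down
RT 120: heading 0 -> 240
RT 172: heading 240 -> 68
FD 2.4: (0,0) -> (0.899,2.225) [heading=68, draw]
FD 6.4: (0.899,2.225) -> (3.297,8.159) [heading=68, draw]
PD: pen down
REPEAT 5 [
  -- iteration 1/5 --
  FD 1.5: (3.297,8.159) -> (3.858,9.55) [heading=68, draw]
  FD 5.1: (3.858,9.55) -> (5.769,14.279) [heading=68, draw]
  RT 150: heading 68 -> 278
  -- iteration 2/5 --
  FD 1.5: (5.769,14.279) -> (5.978,12.793) [heading=278, draw]
  FD 5.1: (5.978,12.793) -> (6.687,7.743) [heading=278, draw]
  RT 150: heading 278 -> 128
  -- iteration 3/5 --
  FD 1.5: (6.687,7.743) -> (5.764,8.925) [heading=128, draw]
  FD 5.1: (5.764,8.925) -> (2.624,12.944) [heading=128, draw]
  RT 150: heading 128 -> 338
  -- iteration 4/5 --
  FD 1.5: (2.624,12.944) -> (4.015,12.382) [heading=338, draw]
  FD 5.1: (4.015,12.382) -> (8.744,10.471) [heading=338, draw]
  RT 150: heading 338 -> 188
  -- iteration 5/5 --
  FD 1.5: (8.744,10.471) -> (7.258,10.263) [heading=188, draw]
  FD 5.1: (7.258,10.263) -> (2.208,9.553) [heading=188, draw]
  RT 150: heading 188 -> 38
]
FD 6.4: (2.208,9.553) -> (7.251,13.493) [heading=38, draw]
FD 4.8: (7.251,13.493) -> (11.033,16.448) [heading=38, draw]
RT 90: heading 38 -> 308
RT 120: heading 308 -> 188
PD: pen down
LT 30: heading 188 -> 218
Final: pos=(11.033,16.448), heading=218, 14 segment(s) drawn

Segment lengths:
  seg 1: (0,0) -> (0.899,2.225), length = 2.4
  seg 2: (0.899,2.225) -> (3.297,8.159), length = 6.4
  seg 3: (3.297,8.159) -> (3.858,9.55), length = 1.5
  seg 4: (3.858,9.55) -> (5.769,14.279), length = 5.1
  seg 5: (5.769,14.279) -> (5.978,12.793), length = 1.5
  seg 6: (5.978,12.793) -> (6.687,7.743), length = 5.1
  seg 7: (6.687,7.743) -> (5.764,8.925), length = 1.5
  seg 8: (5.764,8.925) -> (2.624,12.944), length = 5.1
  seg 9: (2.624,12.944) -> (4.015,12.382), length = 1.5
  seg 10: (4.015,12.382) -> (8.744,10.471), length = 5.1
  seg 11: (8.744,10.471) -> (7.258,10.263), length = 1.5
  seg 12: (7.258,10.263) -> (2.208,9.553), length = 5.1
  seg 13: (2.208,9.553) -> (7.251,13.493), length = 6.4
  seg 14: (7.251,13.493) -> (11.033,16.448), length = 4.8
Total = 53

Answer: 53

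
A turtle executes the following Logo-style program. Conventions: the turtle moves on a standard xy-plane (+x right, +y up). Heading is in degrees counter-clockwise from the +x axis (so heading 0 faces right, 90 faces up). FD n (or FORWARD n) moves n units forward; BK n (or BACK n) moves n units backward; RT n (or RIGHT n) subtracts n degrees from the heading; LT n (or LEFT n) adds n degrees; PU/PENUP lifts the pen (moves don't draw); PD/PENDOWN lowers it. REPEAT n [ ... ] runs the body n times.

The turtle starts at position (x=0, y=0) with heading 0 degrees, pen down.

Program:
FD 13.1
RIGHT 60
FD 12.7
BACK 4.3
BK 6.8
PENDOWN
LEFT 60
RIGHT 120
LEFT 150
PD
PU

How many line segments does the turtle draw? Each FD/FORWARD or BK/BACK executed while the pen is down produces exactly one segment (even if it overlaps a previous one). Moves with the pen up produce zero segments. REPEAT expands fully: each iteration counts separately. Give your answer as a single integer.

Answer: 4

Derivation:
Executing turtle program step by step:
Start: pos=(0,0), heading=0, pen down
FD 13.1: (0,0) -> (13.1,0) [heading=0, draw]
RT 60: heading 0 -> 300
FD 12.7: (13.1,0) -> (19.45,-10.999) [heading=300, draw]
BK 4.3: (19.45,-10.999) -> (17.3,-7.275) [heading=300, draw]
BK 6.8: (17.3,-7.275) -> (13.9,-1.386) [heading=300, draw]
PD: pen down
LT 60: heading 300 -> 0
RT 120: heading 0 -> 240
LT 150: heading 240 -> 30
PD: pen down
PU: pen up
Final: pos=(13.9,-1.386), heading=30, 4 segment(s) drawn
Segments drawn: 4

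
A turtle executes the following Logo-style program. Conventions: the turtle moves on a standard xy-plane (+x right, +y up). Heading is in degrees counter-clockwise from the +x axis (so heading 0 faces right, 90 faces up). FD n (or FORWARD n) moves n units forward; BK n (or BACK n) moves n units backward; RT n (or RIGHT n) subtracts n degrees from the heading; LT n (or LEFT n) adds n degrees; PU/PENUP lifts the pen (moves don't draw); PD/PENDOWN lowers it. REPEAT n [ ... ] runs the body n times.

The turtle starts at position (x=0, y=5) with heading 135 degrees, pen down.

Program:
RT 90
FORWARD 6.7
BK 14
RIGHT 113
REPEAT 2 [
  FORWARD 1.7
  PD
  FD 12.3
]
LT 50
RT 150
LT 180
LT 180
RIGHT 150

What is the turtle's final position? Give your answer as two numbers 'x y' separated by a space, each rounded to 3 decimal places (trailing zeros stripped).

Executing turtle program step by step:
Start: pos=(0,5), heading=135, pen down
RT 90: heading 135 -> 45
FD 6.7: (0,5) -> (4.738,9.738) [heading=45, draw]
BK 14: (4.738,9.738) -> (-5.162,-0.162) [heading=45, draw]
RT 113: heading 45 -> 292
REPEAT 2 [
  -- iteration 1/2 --
  FD 1.7: (-5.162,-0.162) -> (-4.525,-1.738) [heading=292, draw]
  PD: pen down
  FD 12.3: (-4.525,-1.738) -> (0.083,-13.142) [heading=292, draw]
  -- iteration 2/2 --
  FD 1.7: (0.083,-13.142) -> (0.719,-14.719) [heading=292, draw]
  PD: pen down
  FD 12.3: (0.719,-14.719) -> (5.327,-26.123) [heading=292, draw]
]
LT 50: heading 292 -> 342
RT 150: heading 342 -> 192
LT 180: heading 192 -> 12
LT 180: heading 12 -> 192
RT 150: heading 192 -> 42
Final: pos=(5.327,-26.123), heading=42, 6 segment(s) drawn

Answer: 5.327 -26.123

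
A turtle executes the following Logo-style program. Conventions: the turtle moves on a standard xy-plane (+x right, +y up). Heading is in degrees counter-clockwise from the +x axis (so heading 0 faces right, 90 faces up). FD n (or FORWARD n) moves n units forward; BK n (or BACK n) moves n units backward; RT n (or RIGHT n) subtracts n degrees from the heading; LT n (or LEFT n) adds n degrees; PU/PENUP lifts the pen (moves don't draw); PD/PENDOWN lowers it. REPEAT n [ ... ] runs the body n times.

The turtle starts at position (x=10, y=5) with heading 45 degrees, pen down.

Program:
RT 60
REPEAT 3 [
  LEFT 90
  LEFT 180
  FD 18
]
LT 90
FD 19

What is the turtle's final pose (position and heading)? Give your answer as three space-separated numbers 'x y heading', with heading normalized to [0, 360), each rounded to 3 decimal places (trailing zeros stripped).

Executing turtle program step by step:
Start: pos=(10,5), heading=45, pen down
RT 60: heading 45 -> 345
REPEAT 3 [
  -- iteration 1/3 --
  LT 90: heading 345 -> 75
  LT 180: heading 75 -> 255
  FD 18: (10,5) -> (5.341,-12.387) [heading=255, draw]
  -- iteration 2/3 --
  LT 90: heading 255 -> 345
  LT 180: heading 345 -> 165
  FD 18: (5.341,-12.387) -> (-12.045,-7.728) [heading=165, draw]
  -- iteration 3/3 --
  LT 90: heading 165 -> 255
  LT 180: heading 255 -> 75
  FD 18: (-12.045,-7.728) -> (-7.387,9.659) [heading=75, draw]
]
LT 90: heading 75 -> 165
FD 19: (-7.387,9.659) -> (-25.739,14.576) [heading=165, draw]
Final: pos=(-25.739,14.576), heading=165, 4 segment(s) drawn

Answer: -25.739 14.576 165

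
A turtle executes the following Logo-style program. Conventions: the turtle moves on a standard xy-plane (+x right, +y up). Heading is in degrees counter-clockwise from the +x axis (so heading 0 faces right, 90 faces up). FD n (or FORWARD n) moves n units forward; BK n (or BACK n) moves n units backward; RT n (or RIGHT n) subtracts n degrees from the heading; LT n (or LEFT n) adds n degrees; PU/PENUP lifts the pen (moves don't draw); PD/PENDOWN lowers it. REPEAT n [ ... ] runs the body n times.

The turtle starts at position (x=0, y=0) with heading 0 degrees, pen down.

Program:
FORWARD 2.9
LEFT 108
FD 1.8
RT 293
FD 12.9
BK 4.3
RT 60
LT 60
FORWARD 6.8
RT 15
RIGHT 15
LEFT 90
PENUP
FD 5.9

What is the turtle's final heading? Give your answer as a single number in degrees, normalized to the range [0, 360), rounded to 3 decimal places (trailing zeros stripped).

Executing turtle program step by step:
Start: pos=(0,0), heading=0, pen down
FD 2.9: (0,0) -> (2.9,0) [heading=0, draw]
LT 108: heading 0 -> 108
FD 1.8: (2.9,0) -> (2.344,1.712) [heading=108, draw]
RT 293: heading 108 -> 175
FD 12.9: (2.344,1.712) -> (-10.507,2.836) [heading=175, draw]
BK 4.3: (-10.507,2.836) -> (-6.224,2.461) [heading=175, draw]
RT 60: heading 175 -> 115
LT 60: heading 115 -> 175
FD 6.8: (-6.224,2.461) -> (-12.998,3.054) [heading=175, draw]
RT 15: heading 175 -> 160
RT 15: heading 160 -> 145
LT 90: heading 145 -> 235
PU: pen up
FD 5.9: (-12.998,3.054) -> (-16.382,-1.779) [heading=235, move]
Final: pos=(-16.382,-1.779), heading=235, 5 segment(s) drawn

Answer: 235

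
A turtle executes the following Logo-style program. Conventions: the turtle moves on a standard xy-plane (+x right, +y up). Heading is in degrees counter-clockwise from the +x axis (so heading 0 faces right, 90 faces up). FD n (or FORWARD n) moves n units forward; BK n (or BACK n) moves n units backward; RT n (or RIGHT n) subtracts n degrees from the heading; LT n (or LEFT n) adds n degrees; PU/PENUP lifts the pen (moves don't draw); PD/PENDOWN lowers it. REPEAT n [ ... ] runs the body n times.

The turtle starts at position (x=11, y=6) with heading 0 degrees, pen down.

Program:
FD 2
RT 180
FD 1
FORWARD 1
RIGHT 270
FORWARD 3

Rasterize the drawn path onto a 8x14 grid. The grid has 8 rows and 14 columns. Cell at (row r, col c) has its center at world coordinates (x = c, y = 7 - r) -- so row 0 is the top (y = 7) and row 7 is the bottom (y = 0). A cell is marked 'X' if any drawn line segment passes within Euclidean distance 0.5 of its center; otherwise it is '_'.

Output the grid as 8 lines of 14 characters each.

Segment 0: (11,6) -> (13,6)
Segment 1: (13,6) -> (12,6)
Segment 2: (12,6) -> (11,6)
Segment 3: (11,6) -> (11,3)

Answer: ______________
___________XXX
___________X__
___________X__
___________X__
______________
______________
______________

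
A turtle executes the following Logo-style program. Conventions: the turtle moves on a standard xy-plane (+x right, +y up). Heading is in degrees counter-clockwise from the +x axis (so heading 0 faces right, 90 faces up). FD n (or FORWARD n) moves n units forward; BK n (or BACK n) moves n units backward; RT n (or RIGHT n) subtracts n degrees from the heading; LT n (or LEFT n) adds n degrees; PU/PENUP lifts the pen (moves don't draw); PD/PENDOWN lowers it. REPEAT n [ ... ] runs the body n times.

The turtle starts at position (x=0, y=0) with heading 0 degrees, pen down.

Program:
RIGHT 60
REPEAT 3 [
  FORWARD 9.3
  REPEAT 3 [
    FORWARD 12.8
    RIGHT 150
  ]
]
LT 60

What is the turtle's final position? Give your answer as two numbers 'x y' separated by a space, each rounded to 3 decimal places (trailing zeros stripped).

Answer: -12.739 -12.765

Derivation:
Executing turtle program step by step:
Start: pos=(0,0), heading=0, pen down
RT 60: heading 0 -> 300
REPEAT 3 [
  -- iteration 1/3 --
  FD 9.3: (0,0) -> (4.65,-8.054) [heading=300, draw]
  REPEAT 3 [
    -- iteration 1/3 --
    FD 12.8: (4.65,-8.054) -> (11.05,-19.139) [heading=300, draw]
    RT 150: heading 300 -> 150
    -- iteration 2/3 --
    FD 12.8: (11.05,-19.139) -> (-0.035,-12.739) [heading=150, draw]
    RT 150: heading 150 -> 0
    -- iteration 3/3 --
    FD 12.8: (-0.035,-12.739) -> (12.765,-12.739) [heading=0, draw]
    RT 150: heading 0 -> 210
  ]
  -- iteration 2/3 --
  FD 9.3: (12.765,-12.739) -> (4.711,-17.389) [heading=210, draw]
  REPEAT 3 [
    -- iteration 1/3 --
    FD 12.8: (4.711,-17.389) -> (-6.374,-23.789) [heading=210, draw]
    RT 150: heading 210 -> 60
    -- iteration 2/3 --
    FD 12.8: (-6.374,-23.789) -> (0.026,-12.704) [heading=60, draw]
    RT 150: heading 60 -> 270
    -- iteration 3/3 --
    FD 12.8: (0.026,-12.704) -> (0.026,-25.504) [heading=270, draw]
    RT 150: heading 270 -> 120
  ]
  -- iteration 3/3 --
  FD 9.3: (0.026,-25.504) -> (-4.624,-17.45) [heading=120, draw]
  REPEAT 3 [
    -- iteration 1/3 --
    FD 12.8: (-4.624,-17.45) -> (-11.024,-6.365) [heading=120, draw]
    RT 150: heading 120 -> 330
    -- iteration 2/3 --
    FD 12.8: (-11.024,-6.365) -> (0.061,-12.765) [heading=330, draw]
    RT 150: heading 330 -> 180
    -- iteration 3/3 --
    FD 12.8: (0.061,-12.765) -> (-12.739,-12.765) [heading=180, draw]
    RT 150: heading 180 -> 30
  ]
]
LT 60: heading 30 -> 90
Final: pos=(-12.739,-12.765), heading=90, 12 segment(s) drawn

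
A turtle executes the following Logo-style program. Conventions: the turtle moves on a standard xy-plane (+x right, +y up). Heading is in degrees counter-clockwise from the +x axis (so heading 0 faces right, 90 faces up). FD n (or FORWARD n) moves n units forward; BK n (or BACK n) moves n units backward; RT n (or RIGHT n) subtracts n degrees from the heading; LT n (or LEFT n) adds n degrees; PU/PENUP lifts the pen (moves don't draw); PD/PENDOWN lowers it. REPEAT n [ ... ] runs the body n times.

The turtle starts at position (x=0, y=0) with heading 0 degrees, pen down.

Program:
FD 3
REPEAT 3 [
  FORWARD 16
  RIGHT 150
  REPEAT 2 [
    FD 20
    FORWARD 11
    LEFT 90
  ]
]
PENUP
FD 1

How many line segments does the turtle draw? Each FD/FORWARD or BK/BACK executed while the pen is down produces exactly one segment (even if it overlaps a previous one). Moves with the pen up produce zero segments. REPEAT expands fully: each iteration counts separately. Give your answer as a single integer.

Executing turtle program step by step:
Start: pos=(0,0), heading=0, pen down
FD 3: (0,0) -> (3,0) [heading=0, draw]
REPEAT 3 [
  -- iteration 1/3 --
  FD 16: (3,0) -> (19,0) [heading=0, draw]
  RT 150: heading 0 -> 210
  REPEAT 2 [
    -- iteration 1/2 --
    FD 20: (19,0) -> (1.679,-10) [heading=210, draw]
    FD 11: (1.679,-10) -> (-7.847,-15.5) [heading=210, draw]
    LT 90: heading 210 -> 300
    -- iteration 2/2 --
    FD 20: (-7.847,-15.5) -> (2.153,-32.821) [heading=300, draw]
    FD 11: (2.153,-32.821) -> (7.653,-42.347) [heading=300, draw]
    LT 90: heading 300 -> 30
  ]
  -- iteration 2/3 --
  FD 16: (7.653,-42.347) -> (21.51,-34.347) [heading=30, draw]
  RT 150: heading 30 -> 240
  REPEAT 2 [
    -- iteration 1/2 --
    FD 20: (21.51,-34.347) -> (11.51,-51.667) [heading=240, draw]
    FD 11: (11.51,-51.667) -> (6.01,-61.194) [heading=240, draw]
    LT 90: heading 240 -> 330
    -- iteration 2/2 --
    FD 20: (6.01,-61.194) -> (23.33,-71.194) [heading=330, draw]
    FD 11: (23.33,-71.194) -> (32.856,-76.694) [heading=330, draw]
    LT 90: heading 330 -> 60
  ]
  -- iteration 3/3 --
  FD 16: (32.856,-76.694) -> (40.856,-62.837) [heading=60, draw]
  RT 150: heading 60 -> 270
  REPEAT 2 [
    -- iteration 1/2 --
    FD 20: (40.856,-62.837) -> (40.856,-82.837) [heading=270, draw]
    FD 11: (40.856,-82.837) -> (40.856,-93.837) [heading=270, draw]
    LT 90: heading 270 -> 0
    -- iteration 2/2 --
    FD 20: (40.856,-93.837) -> (60.856,-93.837) [heading=0, draw]
    FD 11: (60.856,-93.837) -> (71.856,-93.837) [heading=0, draw]
    LT 90: heading 0 -> 90
  ]
]
PU: pen up
FD 1: (71.856,-93.837) -> (71.856,-92.837) [heading=90, move]
Final: pos=(71.856,-92.837), heading=90, 16 segment(s) drawn
Segments drawn: 16

Answer: 16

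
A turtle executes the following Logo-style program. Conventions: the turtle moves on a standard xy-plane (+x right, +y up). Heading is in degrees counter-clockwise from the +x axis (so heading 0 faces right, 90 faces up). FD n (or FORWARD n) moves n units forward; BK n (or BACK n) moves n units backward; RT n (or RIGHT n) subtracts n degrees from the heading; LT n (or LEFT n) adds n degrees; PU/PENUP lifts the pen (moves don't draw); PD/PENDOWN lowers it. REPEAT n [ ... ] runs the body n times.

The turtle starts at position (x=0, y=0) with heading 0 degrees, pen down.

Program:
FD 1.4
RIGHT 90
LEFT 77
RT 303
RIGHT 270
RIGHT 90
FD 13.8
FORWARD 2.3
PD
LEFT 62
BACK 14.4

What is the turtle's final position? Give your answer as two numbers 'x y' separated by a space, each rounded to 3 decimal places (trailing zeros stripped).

Executing turtle program step by step:
Start: pos=(0,0), heading=0, pen down
FD 1.4: (0,0) -> (1.4,0) [heading=0, draw]
RT 90: heading 0 -> 270
LT 77: heading 270 -> 347
RT 303: heading 347 -> 44
RT 270: heading 44 -> 134
RT 90: heading 134 -> 44
FD 13.8: (1.4,0) -> (11.327,9.586) [heading=44, draw]
FD 2.3: (11.327,9.586) -> (12.981,11.184) [heading=44, draw]
PD: pen down
LT 62: heading 44 -> 106
BK 14.4: (12.981,11.184) -> (16.951,-2.658) [heading=106, draw]
Final: pos=(16.951,-2.658), heading=106, 4 segment(s) drawn

Answer: 16.951 -2.658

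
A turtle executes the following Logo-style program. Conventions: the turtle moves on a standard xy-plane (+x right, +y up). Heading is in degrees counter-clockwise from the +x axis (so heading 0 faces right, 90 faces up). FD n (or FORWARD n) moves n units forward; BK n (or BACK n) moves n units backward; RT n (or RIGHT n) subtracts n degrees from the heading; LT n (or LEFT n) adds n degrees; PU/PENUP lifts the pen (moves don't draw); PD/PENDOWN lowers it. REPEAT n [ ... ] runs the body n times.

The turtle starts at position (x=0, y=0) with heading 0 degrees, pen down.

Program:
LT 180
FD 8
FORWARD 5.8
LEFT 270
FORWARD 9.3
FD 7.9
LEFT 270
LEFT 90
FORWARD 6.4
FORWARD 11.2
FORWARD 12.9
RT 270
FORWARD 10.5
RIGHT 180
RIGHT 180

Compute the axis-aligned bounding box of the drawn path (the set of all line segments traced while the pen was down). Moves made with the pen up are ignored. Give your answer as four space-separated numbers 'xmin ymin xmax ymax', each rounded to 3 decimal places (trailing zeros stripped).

Answer: -24.3 0 0 47.7

Derivation:
Executing turtle program step by step:
Start: pos=(0,0), heading=0, pen down
LT 180: heading 0 -> 180
FD 8: (0,0) -> (-8,0) [heading=180, draw]
FD 5.8: (-8,0) -> (-13.8,0) [heading=180, draw]
LT 270: heading 180 -> 90
FD 9.3: (-13.8,0) -> (-13.8,9.3) [heading=90, draw]
FD 7.9: (-13.8,9.3) -> (-13.8,17.2) [heading=90, draw]
LT 270: heading 90 -> 0
LT 90: heading 0 -> 90
FD 6.4: (-13.8,17.2) -> (-13.8,23.6) [heading=90, draw]
FD 11.2: (-13.8,23.6) -> (-13.8,34.8) [heading=90, draw]
FD 12.9: (-13.8,34.8) -> (-13.8,47.7) [heading=90, draw]
RT 270: heading 90 -> 180
FD 10.5: (-13.8,47.7) -> (-24.3,47.7) [heading=180, draw]
RT 180: heading 180 -> 0
RT 180: heading 0 -> 180
Final: pos=(-24.3,47.7), heading=180, 8 segment(s) drawn

Segment endpoints: x in {-24.3, -13.8, -13.8, -13.8, -13.8, -13.8, -13.8, -8, 0}, y in {0, 0, 0, 9.3, 17.2, 23.6, 34.8, 47.7, 47.7}
xmin=-24.3, ymin=0, xmax=0, ymax=47.7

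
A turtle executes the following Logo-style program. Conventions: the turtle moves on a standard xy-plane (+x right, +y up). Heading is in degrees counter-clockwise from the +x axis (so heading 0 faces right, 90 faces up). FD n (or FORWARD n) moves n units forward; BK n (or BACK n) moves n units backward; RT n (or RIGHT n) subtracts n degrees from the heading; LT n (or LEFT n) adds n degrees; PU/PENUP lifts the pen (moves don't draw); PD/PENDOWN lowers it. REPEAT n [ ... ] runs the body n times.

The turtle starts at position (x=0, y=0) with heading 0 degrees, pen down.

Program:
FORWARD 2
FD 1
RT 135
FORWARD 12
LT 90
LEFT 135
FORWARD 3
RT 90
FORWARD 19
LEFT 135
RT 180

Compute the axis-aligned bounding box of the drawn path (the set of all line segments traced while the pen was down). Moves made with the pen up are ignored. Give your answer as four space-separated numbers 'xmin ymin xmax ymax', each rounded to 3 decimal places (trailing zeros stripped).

Answer: -5.485 -8.485 13.515 0

Derivation:
Executing turtle program step by step:
Start: pos=(0,0), heading=0, pen down
FD 2: (0,0) -> (2,0) [heading=0, draw]
FD 1: (2,0) -> (3,0) [heading=0, draw]
RT 135: heading 0 -> 225
FD 12: (3,0) -> (-5.485,-8.485) [heading=225, draw]
LT 90: heading 225 -> 315
LT 135: heading 315 -> 90
FD 3: (-5.485,-8.485) -> (-5.485,-5.485) [heading=90, draw]
RT 90: heading 90 -> 0
FD 19: (-5.485,-5.485) -> (13.515,-5.485) [heading=0, draw]
LT 135: heading 0 -> 135
RT 180: heading 135 -> 315
Final: pos=(13.515,-5.485), heading=315, 5 segment(s) drawn

Segment endpoints: x in {-5.485, 0, 2, 3, 13.515}, y in {-8.485, -5.485, 0}
xmin=-5.485, ymin=-8.485, xmax=13.515, ymax=0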